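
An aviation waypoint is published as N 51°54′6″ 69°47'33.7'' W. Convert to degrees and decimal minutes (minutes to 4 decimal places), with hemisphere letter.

51° 54.1000′ N, 69° 47.5617′ W

Lat: seconds/60 = 0.10000; minutes = 54 + 0.10000 = 54.100000
Longitude: 47 + 33.7/60 = 47.561667′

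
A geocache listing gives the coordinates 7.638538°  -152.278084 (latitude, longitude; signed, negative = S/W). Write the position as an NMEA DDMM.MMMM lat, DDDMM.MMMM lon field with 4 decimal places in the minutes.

0738.3123,N / 15216.6850,W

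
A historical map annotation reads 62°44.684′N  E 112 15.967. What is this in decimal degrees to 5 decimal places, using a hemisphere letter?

Lat: 62 + 44.684/60 = 62.744733
λ: 15.967′ = 0.266117°; total 112.266117

62.74473° N, 112.26612° E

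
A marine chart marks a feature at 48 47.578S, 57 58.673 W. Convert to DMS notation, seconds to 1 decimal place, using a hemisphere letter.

φ: 47.57800′ → 47′ and 0.57800 × 60 = 34.680″
λ: fractional minutes 0.67300 × 60 = 40.380″

48°47′34.7″ S, 57°58′40.4″ W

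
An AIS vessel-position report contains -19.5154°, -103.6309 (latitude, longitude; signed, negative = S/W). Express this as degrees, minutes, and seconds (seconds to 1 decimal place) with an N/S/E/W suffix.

Latitude is negative → S; |value| = 19.515400
Lat: 0.515400° → 30.92400′; 0.92400 × 60 = 55.440″
Longitude is negative → W; |value| = 103.630900
Longitude: 0.630900° → 37.85400′; 0.85400 × 60 = 51.240″

19°30′55.4″ S, 103°37′51.2″ W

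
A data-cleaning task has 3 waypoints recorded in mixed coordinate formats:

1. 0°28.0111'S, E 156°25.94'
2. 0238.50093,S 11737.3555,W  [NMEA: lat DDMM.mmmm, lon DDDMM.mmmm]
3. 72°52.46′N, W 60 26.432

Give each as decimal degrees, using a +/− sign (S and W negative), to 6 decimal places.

1. -0.466852, 156.432333
2. -2.641682, -117.622592
3. 72.874333, -60.440533

Point 1:
  φ: 0 + 28.0111/60 = 0.4668517
  hemisphere S, so the sign is −
  Longitude: 25.94′ = 0.432333°; total 156.4323333
  E ⇒ keep positive
Point 2:
  φ: split at 2 digits → 02° and 38.50093′; 2 + 38.50093/60 = 2.6416822
  hemisphere S, so the sign is −
  λ: degrees = first 3 digits = 117, minutes = 37.3555; 117 + 37.3555/60 = 117.6225917
  W ⇒ negate
Point 3:
  Latitude: 72 + 52.46/60 = 72.8743333
  N → positive
  Lon: 26.432′ = 0.440533°; total 60.4405333
  W ⇒ negate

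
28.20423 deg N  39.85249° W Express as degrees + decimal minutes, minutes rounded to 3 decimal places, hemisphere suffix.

φ: minutes = (28.204230 − 28) × 60 = 12.25380
Longitude: 39° + 0.852490 × 60 = 39° 51.14940′

28° 12.254′ N, 39° 51.149′ W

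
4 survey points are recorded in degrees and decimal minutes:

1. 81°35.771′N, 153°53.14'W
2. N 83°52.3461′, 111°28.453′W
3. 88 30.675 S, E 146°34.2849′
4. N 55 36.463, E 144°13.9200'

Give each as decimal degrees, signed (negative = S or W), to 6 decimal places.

Point 1:
  Lat: 81 + 35.771/60 = 81.5961833
  N → positive
  λ: 153 + 53.14/60 = 153.8856667
  hemisphere W, so the sign is −
Point 2:
  φ: 83 + 52.3461/60 = 83.8724350
  N → positive
  λ: 28.453′ = 0.474217°; total 111.4742167
  hemisphere W, so the sign is −
Point 3:
  Lat: 30.675′ = 0.511250°; total 88.5112500
  hemisphere S, so the sign is −
  Longitude: 34.2849′ = 0.571415°; total 146.5714150
  E → positive
Point 4:
  Latitude: 55 + 36.463/60 = 55.6077167
  N → positive
  Longitude: 144 + 13.92/60 = 144.2320000
  E → positive

1. 81.596183, -153.885667
2. 83.872435, -111.474217
3. -88.511250, 146.571415
4. 55.607717, 144.232000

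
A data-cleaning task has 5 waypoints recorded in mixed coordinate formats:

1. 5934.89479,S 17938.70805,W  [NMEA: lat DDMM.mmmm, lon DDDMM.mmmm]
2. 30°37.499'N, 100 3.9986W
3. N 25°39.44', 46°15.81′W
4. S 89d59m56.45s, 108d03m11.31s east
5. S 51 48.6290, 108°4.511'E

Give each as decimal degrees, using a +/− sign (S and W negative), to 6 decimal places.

1. -59.581580, -179.645134
2. 30.624983, -100.066643
3. 25.657333, -46.263500
4. -89.999014, 108.053142
5. -51.810483, 108.075183

Point 1:
  Latitude: degrees = first 2 digits = 59, minutes = 34.89479; 59 + 34.89479/60 = 59.5815798
  hemisphere S, so the sign is −
  λ: split at 3 digits → 179° and 38.70805′; 179 + 38.70805/60 = 179.6451342
  W → negative
Point 2:
  Latitude: 30 + 37.499/60 = 30.6249833
  N ⇒ keep positive
  λ: 3.9986′ = 0.066643°; total 100.0666433
  W ⇒ negate
Point 3:
  Latitude: 39.44′ = 0.657333°; total 25.6573333
  N → positive
  Longitude: 15.81′ = 0.263500°; total 46.2635000
  hemisphere W, so the sign is −
Point 4:
  Lat: 89° + 59/60 + 56.45/3600 = 89 + 0.983333 + 0.015681 = 89.9990139
  S ⇒ negate
  Lon: 108 + 3/60 + 11.31/3600 = 108.0531417
  E → positive
Point 5:
  Latitude: 48.629′ = 0.810483°; total 51.8104833
  S ⇒ negate
  Lon: 108 + 4.511/60 = 108.0751833
  E ⇒ keep positive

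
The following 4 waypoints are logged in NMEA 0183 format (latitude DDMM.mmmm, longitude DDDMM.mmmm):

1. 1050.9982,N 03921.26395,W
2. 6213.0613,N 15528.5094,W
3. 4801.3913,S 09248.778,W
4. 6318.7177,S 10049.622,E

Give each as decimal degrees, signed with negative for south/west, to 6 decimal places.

Point 1:
  Latitude: split at 2 digits → 10° and 50.9982′; 10 + 50.9982/60 = 10.8499700
  N ⇒ keep positive
  Longitude: split at 3 digits → 039° and 21.26395′; 39 + 21.26395/60 = 39.3543992
  hemisphere W, so the sign is −
Point 2:
  Latitude: split at 2 digits → 62° and 13.0613′; 62 + 13.0613/60 = 62.2176883
  N → positive
  Lon: degrees = first 3 digits = 155, minutes = 28.5094; 155 + 28.5094/60 = 155.4751567
  W → negative
Point 3:
  Lat: split at 2 digits → 48° and 1.3913′; 48 + 1.3913/60 = 48.0231883
  hemisphere S, so the sign is −
  Lon: degrees = first 3 digits = 92, minutes = 48.778; 92 + 48.778/60 = 92.8129667
  W → negative
Point 4:
  φ: split at 2 digits → 63° and 18.7177′; 63 + 18.7177/60 = 63.3119617
  S ⇒ negate
  Lon: degrees = first 3 digits = 100, minutes = 49.622; 100 + 49.622/60 = 100.8270333
  E ⇒ keep positive

1. 10.849970, -39.354399
2. 62.217688, -155.475157
3. -48.023188, -92.812967
4. -63.311962, 100.827033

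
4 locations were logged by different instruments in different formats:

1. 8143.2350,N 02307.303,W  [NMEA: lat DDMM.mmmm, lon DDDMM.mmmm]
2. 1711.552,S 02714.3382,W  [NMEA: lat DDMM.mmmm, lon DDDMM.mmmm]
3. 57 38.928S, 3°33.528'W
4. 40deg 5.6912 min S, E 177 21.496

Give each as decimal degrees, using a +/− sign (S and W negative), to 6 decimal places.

Point 1:
  Latitude: split at 2 digits → 81° and 43.235′; 81 + 43.235/60 = 81.7205833
  N ⇒ keep positive
  λ: split at 3 digits → 023° and 7.303′; 23 + 7.303/60 = 23.1217167
  W → negative
Point 2:
  Lat: split at 2 digits → 17° and 11.552′; 17 + 11.552/60 = 17.1925333
  S → negative
  Lon: split at 3 digits → 027° and 14.3382′; 27 + 14.3382/60 = 27.2389700
  W ⇒ negate
Point 3:
  φ: 57 + 38.928/60 = 57.6488000
  hemisphere S, so the sign is −
  Lon: 33.528′ = 0.558800°; total 3.5588000
  hemisphere W, so the sign is −
Point 4:
  Lat: 40 + 5.6912/60 = 40.0948533
  S ⇒ negate
  Longitude: 177 + 21.496/60 = 177.3582667
  E → positive

1. 81.720583, -23.121717
2. -17.192533, -27.238970
3. -57.648800, -3.558800
4. -40.094853, 177.358267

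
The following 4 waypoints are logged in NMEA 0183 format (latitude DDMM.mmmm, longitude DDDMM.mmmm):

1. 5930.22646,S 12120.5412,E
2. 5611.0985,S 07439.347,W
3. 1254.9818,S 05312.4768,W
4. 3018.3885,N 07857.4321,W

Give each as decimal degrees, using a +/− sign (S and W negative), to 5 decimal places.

1. -59.50377, 121.34235
2. -56.18498, -74.65578
3. -12.91636, -53.20795
4. 30.30648, -78.95720

Point 1:
  φ: split at 2 digits → 59° and 30.22646′; 59 + 30.22646/60 = 59.503774
  S ⇒ negate
  λ: split at 3 digits → 121° and 20.5412′; 121 + 20.5412/60 = 121.342353
  E ⇒ keep positive
Point 2:
  φ: split at 2 digits → 56° and 11.0985′; 56 + 11.0985/60 = 56.184975
  hemisphere S, so the sign is −
  Lon: degrees = first 3 digits = 74, minutes = 39.347; 74 + 39.347/60 = 74.655783
  hemisphere W, so the sign is −
Point 3:
  Latitude: split at 2 digits → 12° and 54.9818′; 12 + 54.9818/60 = 12.916363
  hemisphere S, so the sign is −
  λ: split at 3 digits → 053° and 12.4768′; 53 + 12.4768/60 = 53.207947
  hemisphere W, so the sign is −
Point 4:
  Latitude: degrees = first 2 digits = 30, minutes = 18.3885; 30 + 18.3885/60 = 30.306475
  N → positive
  λ: degrees = first 3 digits = 78, minutes = 57.4321; 78 + 57.4321/60 = 78.957202
  hemisphere W, so the sign is −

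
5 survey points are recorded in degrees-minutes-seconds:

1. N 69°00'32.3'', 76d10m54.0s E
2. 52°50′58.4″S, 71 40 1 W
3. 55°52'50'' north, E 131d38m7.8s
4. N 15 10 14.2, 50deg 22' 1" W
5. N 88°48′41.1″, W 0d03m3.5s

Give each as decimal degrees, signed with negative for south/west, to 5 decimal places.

1. 69.00897, 76.18167
2. -52.84956, -71.66694
3. 55.88056, 131.63550
4. 15.17061, -50.36694
5. 88.81142, -0.05097

Point 1:
  φ: 69° + 0/60 + 32.3/3600 = 69 + 0.000000 + 0.008972 = 69.008972
  N ⇒ keep positive
  Lon: 10′ + 54″ = 10.90000′; 76 + 10.90000/60 = 76.181667
  E ⇒ keep positive
Point 2:
  Lat: 52 + 50/60 + 58.4/3600 = 52.849556
  S ⇒ negate
  Longitude: 40′ + 1″ = 40.01667′; 71 + 40.01667/60 = 71.666944
  hemisphere W, so the sign is −
Point 3:
  Latitude: 55° + 52/60 + 50/3600 = 55 + 0.866667 + 0.013889 = 55.880556
  N → positive
  Lon: 38′ + 7.8″ = 38.13000′; 131 + 38.13000/60 = 131.635500
  E → positive
Point 4:
  Lat: 15° + 10/60 + 14.2/3600 = 15 + 0.166667 + 0.003944 = 15.170611
  N → positive
  λ: 50 + 22/60 + 1/3600 = 50.366944
  W ⇒ negate
Point 5:
  Lat: 88 + 48/60 + 41.1/3600 = 88.811417
  N → positive
  Longitude: 3′ + 3.5″ = 3.05833′; 0 + 3.05833/60 = 0.050972
  W ⇒ negate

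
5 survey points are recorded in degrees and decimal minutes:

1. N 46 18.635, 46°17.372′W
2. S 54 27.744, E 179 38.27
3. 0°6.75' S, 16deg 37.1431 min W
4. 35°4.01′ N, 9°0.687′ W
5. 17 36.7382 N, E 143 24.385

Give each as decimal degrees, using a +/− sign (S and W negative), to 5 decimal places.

Point 1:
  φ: 46 + 18.635/60 = 46.310583
  N ⇒ keep positive
  λ: 46 + 17.372/60 = 46.289533
  W ⇒ negate
Point 2:
  φ: 27.744′ = 0.462400°; total 54.462400
  S → negative
  Longitude: 179 + 38.27/60 = 179.637833
  E ⇒ keep positive
Point 3:
  Latitude: 0 + 6.75/60 = 0.112500
  S → negative
  λ: 16 + 37.1431/60 = 16.619052
  W → negative
Point 4:
  Latitude: 4.01′ = 0.066833°; total 35.066833
  N → positive
  Longitude: 9 + 0.687/60 = 9.011450
  W → negative
Point 5:
  Latitude: 17 + 36.7382/60 = 17.612303
  N → positive
  Lon: 24.385′ = 0.406417°; total 143.406417
  E → positive

1. 46.31058, -46.28953
2. -54.46240, 179.63783
3. -0.11250, -16.61905
4. 35.06683, -9.01145
5. 17.61230, 143.40642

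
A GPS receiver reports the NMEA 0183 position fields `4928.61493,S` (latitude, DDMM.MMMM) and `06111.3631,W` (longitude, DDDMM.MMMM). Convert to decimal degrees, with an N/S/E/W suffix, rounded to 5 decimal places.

φ: degrees = first 2 digits = 49, minutes = 28.61493; 49 + 28.61493/60 = 49.476916
Lon: degrees = first 3 digits = 61, minutes = 11.3631; 61 + 11.3631/60 = 61.189385

49.47692° S, 61.18939° W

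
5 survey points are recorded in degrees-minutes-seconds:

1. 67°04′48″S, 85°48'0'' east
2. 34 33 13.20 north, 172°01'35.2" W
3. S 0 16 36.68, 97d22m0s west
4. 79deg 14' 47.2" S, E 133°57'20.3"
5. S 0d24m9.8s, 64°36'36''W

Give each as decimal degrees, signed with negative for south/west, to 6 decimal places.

Point 1:
  φ: 67 + 4/60 + 48/3600 = 67.0800000
  S → negative
  Lon: 85° + 48/60 + 0/3600 = 85 + 0.800000 + 0.000000 = 85.8000000
  E ⇒ keep positive
Point 2:
  Latitude: 34° + 33/60 + 13.2/3600 = 34 + 0.550000 + 0.003667 = 34.5536667
  N → positive
  λ: 1′ + 35.2″ = 1.58667′; 172 + 1.58667/60 = 172.0264444
  hemisphere W, so the sign is −
Point 3:
  φ: 0° + 16/60 + 36.68/3600 = 0 + 0.266667 + 0.010189 = 0.2768556
  hemisphere S, so the sign is −
  Longitude: 22′ + 0″ = 22.00000′; 97 + 22.00000/60 = 97.3666667
  hemisphere W, so the sign is −
Point 4:
  φ: 14′ + 47.2″ = 14.78667′; 79 + 14.78667/60 = 79.2464444
  hemisphere S, so the sign is −
  Lon: 57′ + 20.3″ = 57.33833′; 133 + 57.33833/60 = 133.9556389
  E ⇒ keep positive
Point 5:
  φ: 0° + 24/60 + 9.8/3600 = 0 + 0.400000 + 0.002722 = 0.4027222
  hemisphere S, so the sign is −
  Lon: 36′ + 36″ = 36.60000′; 64 + 36.60000/60 = 64.6100000
  hemisphere W, so the sign is −

1. -67.080000, 85.800000
2. 34.553667, -172.026444
3. -0.276856, -97.366667
4. -79.246444, 133.955639
5. -0.402722, -64.610000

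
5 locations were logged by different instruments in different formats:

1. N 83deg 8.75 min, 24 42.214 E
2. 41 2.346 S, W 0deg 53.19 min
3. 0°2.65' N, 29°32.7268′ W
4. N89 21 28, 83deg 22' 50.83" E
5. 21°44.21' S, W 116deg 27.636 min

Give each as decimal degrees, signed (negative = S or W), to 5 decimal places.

1. 83.14583, 24.70357
2. -41.03910, -0.88650
3. 0.04417, -29.54545
4. 89.35778, 83.38079
5. -21.73683, -116.46060

Point 1:
  φ: 83 + 8.75/60 = 83.145833
  N ⇒ keep positive
  Longitude: 42.214′ = 0.703567°; total 24.703567
  E → positive
Point 2:
  Lat: 2.346′ = 0.039100°; total 41.039100
  hemisphere S, so the sign is −
  Longitude: 0 + 53.19/60 = 0.886500
  hemisphere W, so the sign is −
Point 3:
  Lat: 0 + 2.65/60 = 0.044167
  N ⇒ keep positive
  λ: 29 + 32.7268/60 = 29.545447
  W → negative
Point 4:
  φ: 21′ + 28″ = 21.46667′; 89 + 21.46667/60 = 89.357778
  N → positive
  λ: 83 + 22/60 + 50.83/3600 = 83.380786
  E → positive
Point 5:
  φ: 44.21′ = 0.736833°; total 21.736833
  S → negative
  Longitude: 116 + 27.636/60 = 116.460600
  W → negative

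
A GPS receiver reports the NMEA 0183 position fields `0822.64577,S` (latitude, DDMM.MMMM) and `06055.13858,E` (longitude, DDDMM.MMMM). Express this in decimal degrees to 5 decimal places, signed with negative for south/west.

-8.37743, 60.91898

Latitude: split at 2 digits → 08° and 22.64577′; 8 + 22.64577/60 = 8.377430
S → negative
Longitude: degrees = first 3 digits = 60, minutes = 55.13858; 60 + 55.13858/60 = 60.918976
E ⇒ keep positive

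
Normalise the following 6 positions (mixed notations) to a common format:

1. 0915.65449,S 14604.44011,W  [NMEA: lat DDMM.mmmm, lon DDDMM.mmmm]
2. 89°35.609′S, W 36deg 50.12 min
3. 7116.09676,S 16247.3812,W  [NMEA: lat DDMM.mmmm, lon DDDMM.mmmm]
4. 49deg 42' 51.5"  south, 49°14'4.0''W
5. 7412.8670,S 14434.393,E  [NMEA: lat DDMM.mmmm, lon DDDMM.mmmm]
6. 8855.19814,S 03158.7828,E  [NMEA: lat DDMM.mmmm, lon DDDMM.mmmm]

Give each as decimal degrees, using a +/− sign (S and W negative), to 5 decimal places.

Point 1:
  Lat: split at 2 digits → 09° and 15.65449′; 9 + 15.65449/60 = 9.260908
  S ⇒ negate
  Lon: degrees = first 3 digits = 146, minutes = 4.44011; 146 + 4.44011/60 = 146.074002
  W → negative
Point 2:
  Latitude: 35.609′ = 0.593483°; total 89.593483
  S ⇒ negate
  Longitude: 50.12′ = 0.835333°; total 36.835333
  W ⇒ negate
Point 3:
  Lat: split at 2 digits → 71° and 16.09676′; 71 + 16.09676/60 = 71.268279
  S → negative
  Longitude: degrees = first 3 digits = 162, minutes = 47.3812; 162 + 47.3812/60 = 162.789687
  W → negative
Point 4:
  Latitude: 42′ + 51.5″ = 42.85833′; 49 + 42.85833/60 = 49.714306
  S ⇒ negate
  Longitude: 14′ + 4″ = 14.06667′; 49 + 14.06667/60 = 49.234444
  W ⇒ negate
Point 5:
  Lat: degrees = first 2 digits = 74, minutes = 12.867; 74 + 12.867/60 = 74.214450
  hemisphere S, so the sign is −
  Longitude: degrees = first 3 digits = 144, minutes = 34.393; 144 + 34.393/60 = 144.573217
  E ⇒ keep positive
Point 6:
  Latitude: split at 2 digits → 88° and 55.19814′; 88 + 55.19814/60 = 88.919969
  hemisphere S, so the sign is −
  Lon: split at 3 digits → 031° and 58.7828′; 31 + 58.7828/60 = 31.979713
  E → positive

1. -9.26091, -146.07400
2. -89.59348, -36.83533
3. -71.26828, -162.78969
4. -49.71431, -49.23444
5. -74.21445, 144.57322
6. -88.91997, 31.97971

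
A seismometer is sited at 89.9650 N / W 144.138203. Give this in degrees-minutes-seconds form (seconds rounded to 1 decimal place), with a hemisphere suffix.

Lat: 0.965000° → 57.90000′; 0.90000 × 60 = 54.000″
λ: 0.138203° → 8.29218′; 0.29218 × 60 = 17.531″

89°57′54.0″ N, 144°08′17.5″ W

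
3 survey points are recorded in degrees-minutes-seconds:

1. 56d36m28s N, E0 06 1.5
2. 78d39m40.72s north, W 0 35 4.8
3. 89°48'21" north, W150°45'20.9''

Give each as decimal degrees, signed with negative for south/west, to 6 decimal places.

Point 1:
  φ: 36′ + 28″ = 36.46667′; 56 + 36.46667/60 = 56.6077778
  N ⇒ keep positive
  Lon: 6′ + 1.5″ = 6.02500′; 0 + 6.02500/60 = 0.1004167
  E → positive
Point 2:
  φ: 39′ + 40.72″ = 39.67867′; 78 + 39.67867/60 = 78.6613111
  N → positive
  λ: 35′ + 4.8″ = 35.08000′; 0 + 35.08000/60 = 0.5846667
  W → negative
Point 3:
  Latitude: 89 + 48/60 + 21/3600 = 89.8058333
  N ⇒ keep positive
  λ: 45′ + 20.9″ = 45.34833′; 150 + 45.34833/60 = 150.7558056
  hemisphere W, so the sign is −

1. 56.607778, 0.100417
2. 78.661311, -0.584667
3. 89.805833, -150.755806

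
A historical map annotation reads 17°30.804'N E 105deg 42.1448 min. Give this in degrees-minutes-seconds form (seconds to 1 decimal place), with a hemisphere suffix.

Lat: fractional minutes 0.80400 × 60 = 48.240″
Lon: 42.14480′ → 42′ and 0.14480 × 60 = 8.688″

17°30′48.2″ N, 105°42′8.7″ E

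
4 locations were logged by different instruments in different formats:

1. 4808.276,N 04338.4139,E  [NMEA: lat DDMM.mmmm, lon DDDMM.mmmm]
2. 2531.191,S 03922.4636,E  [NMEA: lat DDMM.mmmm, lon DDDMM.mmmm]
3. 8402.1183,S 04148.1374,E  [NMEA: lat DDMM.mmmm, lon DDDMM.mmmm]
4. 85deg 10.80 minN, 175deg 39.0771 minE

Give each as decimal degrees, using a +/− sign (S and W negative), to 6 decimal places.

Point 1:
  Lat: degrees = first 2 digits = 48, minutes = 8.276; 48 + 8.276/60 = 48.1379333
  N → positive
  Longitude: degrees = first 3 digits = 43, minutes = 38.4139; 43 + 38.4139/60 = 43.6402317
  E ⇒ keep positive
Point 2:
  Lat: degrees = first 2 digits = 25, minutes = 31.191; 25 + 31.191/60 = 25.5198500
  hemisphere S, so the sign is −
  λ: split at 3 digits → 039° and 22.4636′; 39 + 22.4636/60 = 39.3743933
  E ⇒ keep positive
Point 3:
  φ: degrees = first 2 digits = 84, minutes = 2.1183; 84 + 2.1183/60 = 84.0353050
  S → negative
  λ: degrees = first 3 digits = 41, minutes = 48.1374; 41 + 48.1374/60 = 41.8022900
  E → positive
Point 4:
  Lat: 85 + 10.8/60 = 85.1800000
  N → positive
  λ: 175 + 39.0771/60 = 175.6512850
  E ⇒ keep positive

1. 48.137933, 43.640232
2. -25.519850, 39.374393
3. -84.035305, 41.802290
4. 85.180000, 175.651285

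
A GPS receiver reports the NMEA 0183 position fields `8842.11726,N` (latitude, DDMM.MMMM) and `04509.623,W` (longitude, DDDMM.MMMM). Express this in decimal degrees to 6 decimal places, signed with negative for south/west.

φ: split at 2 digits → 88° and 42.11726′; 88 + 42.11726/60 = 88.7019543
N ⇒ keep positive
Lon: degrees = first 3 digits = 45, minutes = 9.623; 45 + 9.623/60 = 45.1603833
W ⇒ negate

88.701954, -45.160383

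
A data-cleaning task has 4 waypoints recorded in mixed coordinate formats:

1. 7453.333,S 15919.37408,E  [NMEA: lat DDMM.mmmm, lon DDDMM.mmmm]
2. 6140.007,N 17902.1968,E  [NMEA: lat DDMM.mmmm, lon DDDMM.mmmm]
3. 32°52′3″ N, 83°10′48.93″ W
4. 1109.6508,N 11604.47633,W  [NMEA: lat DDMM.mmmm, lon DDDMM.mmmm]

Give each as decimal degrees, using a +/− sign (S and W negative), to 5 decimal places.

Point 1:
  Latitude: degrees = first 2 digits = 74, minutes = 53.333; 74 + 53.333/60 = 74.888883
  hemisphere S, so the sign is −
  λ: degrees = first 3 digits = 159, minutes = 19.37408; 159 + 19.37408/60 = 159.322901
  E ⇒ keep positive
Point 2:
  Lat: degrees = first 2 digits = 61, minutes = 40.007; 61 + 40.007/60 = 61.666783
  N → positive
  Longitude: split at 3 digits → 179° and 2.1968′; 179 + 2.1968/60 = 179.036613
  E → positive
Point 3:
  Lat: 52′ + 3″ = 52.05000′; 32 + 52.05000/60 = 32.867500
  N → positive
  λ: 10′ + 48.93″ = 10.81550′; 83 + 10.81550/60 = 83.180258
  W ⇒ negate
Point 4:
  Latitude: split at 2 digits → 11° and 9.6508′; 11 + 9.6508/60 = 11.160847
  N ⇒ keep positive
  Lon: degrees = first 3 digits = 116, minutes = 4.47633; 116 + 4.47633/60 = 116.074606
  W → negative

1. -74.88888, 159.32290
2. 61.66678, 179.03661
3. 32.86750, -83.18026
4. 11.16085, -116.07461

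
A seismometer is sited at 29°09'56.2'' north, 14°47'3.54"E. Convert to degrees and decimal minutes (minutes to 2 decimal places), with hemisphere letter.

29° 9.94′ N, 14° 47.06′ E

Latitude: seconds/60 = 0.93667; minutes = 9 + 0.93667 = 9.9367
Longitude: seconds/60 = 0.05900; minutes = 47 + 0.05900 = 47.0590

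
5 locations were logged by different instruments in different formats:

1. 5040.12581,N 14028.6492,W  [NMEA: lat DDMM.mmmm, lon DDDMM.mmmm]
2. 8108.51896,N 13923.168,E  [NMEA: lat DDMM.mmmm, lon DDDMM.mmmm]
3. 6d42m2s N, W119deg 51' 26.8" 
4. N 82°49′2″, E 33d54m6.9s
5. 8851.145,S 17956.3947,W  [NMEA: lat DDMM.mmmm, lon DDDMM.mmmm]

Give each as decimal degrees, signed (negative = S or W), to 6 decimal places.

1. 50.668764, -140.477487
2. 81.141983, 139.386133
3. 6.700556, -119.857444
4. 82.817222, 33.901917
5. -88.852417, -179.939912

Point 1:
  φ: degrees = first 2 digits = 50, minutes = 40.12581; 50 + 40.12581/60 = 50.6687635
  N ⇒ keep positive
  λ: degrees = first 3 digits = 140, minutes = 28.6492; 140 + 28.6492/60 = 140.4774867
  hemisphere W, so the sign is −
Point 2:
  Lat: degrees = first 2 digits = 81, minutes = 8.51896; 81 + 8.51896/60 = 81.1419827
  N ⇒ keep positive
  λ: split at 3 digits → 139° and 23.168′; 139 + 23.168/60 = 139.3861333
  E → positive
Point 3:
  Latitude: 42′ + 2″ = 42.03333′; 6 + 42.03333/60 = 6.7005556
  N ⇒ keep positive
  Lon: 119 + 51/60 + 26.8/3600 = 119.8574444
  hemisphere W, so the sign is −
Point 4:
  Latitude: 49′ + 2″ = 49.03333′; 82 + 49.03333/60 = 82.8172222
  N ⇒ keep positive
  Lon: 33° + 54/60 + 6.9/3600 = 33 + 0.900000 + 0.001917 = 33.9019167
  E → positive
Point 5:
  Latitude: split at 2 digits → 88° and 51.145′; 88 + 51.145/60 = 88.8524167
  S → negative
  Lon: degrees = first 3 digits = 179, minutes = 56.3947; 179 + 56.3947/60 = 179.9399117
  hemisphere W, so the sign is −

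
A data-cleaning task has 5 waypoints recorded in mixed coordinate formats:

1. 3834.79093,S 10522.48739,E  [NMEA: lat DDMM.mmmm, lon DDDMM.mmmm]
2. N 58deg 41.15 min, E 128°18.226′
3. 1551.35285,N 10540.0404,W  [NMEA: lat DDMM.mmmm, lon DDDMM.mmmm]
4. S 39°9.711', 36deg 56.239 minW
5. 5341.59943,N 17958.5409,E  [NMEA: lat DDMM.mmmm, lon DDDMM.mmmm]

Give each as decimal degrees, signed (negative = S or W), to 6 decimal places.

1. -38.579849, 105.374790
2. 58.685833, 128.303767
3. 15.855881, -105.667340
4. -39.161850, -36.937317
5. 53.693324, 179.975682

Point 1:
  φ: split at 2 digits → 38° and 34.79093′; 38 + 34.79093/60 = 38.5798488
  S → negative
  Longitude: degrees = first 3 digits = 105, minutes = 22.48739; 105 + 22.48739/60 = 105.3747898
  E ⇒ keep positive
Point 2:
  φ: 58 + 41.15/60 = 58.6858333
  N ⇒ keep positive
  Longitude: 128 + 18.226/60 = 128.3037667
  E ⇒ keep positive
Point 3:
  Lat: degrees = first 2 digits = 15, minutes = 51.35285; 15 + 51.35285/60 = 15.8558808
  N → positive
  Lon: degrees = first 3 digits = 105, minutes = 40.0404; 105 + 40.0404/60 = 105.6673400
  W ⇒ negate
Point 4:
  Latitude: 9.711′ = 0.161850°; total 39.1618500
  S → negative
  λ: 36 + 56.239/60 = 36.9373167
  W ⇒ negate
Point 5:
  Latitude: split at 2 digits → 53° and 41.59943′; 53 + 41.59943/60 = 53.6933238
  N ⇒ keep positive
  Lon: degrees = first 3 digits = 179, minutes = 58.5409; 179 + 58.5409/60 = 179.9756817
  E ⇒ keep positive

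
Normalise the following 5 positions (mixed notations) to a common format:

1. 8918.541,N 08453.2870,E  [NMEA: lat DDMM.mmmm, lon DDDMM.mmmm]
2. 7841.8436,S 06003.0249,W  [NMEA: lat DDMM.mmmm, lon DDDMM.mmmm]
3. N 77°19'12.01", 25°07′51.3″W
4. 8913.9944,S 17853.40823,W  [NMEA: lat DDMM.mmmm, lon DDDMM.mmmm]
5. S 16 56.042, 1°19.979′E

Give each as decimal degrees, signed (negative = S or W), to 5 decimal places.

1. 89.30902, 84.88812
2. -78.69739, -60.05042
3. 77.32000, -25.13092
4. -89.23324, -178.89014
5. -16.93403, 1.33298

Point 1:
  Lat: split at 2 digits → 89° and 18.541′; 89 + 18.541/60 = 89.309017
  N → positive
  λ: degrees = first 3 digits = 84, minutes = 53.287; 84 + 53.287/60 = 84.888117
  E ⇒ keep positive
Point 2:
  φ: degrees = first 2 digits = 78, minutes = 41.8436; 78 + 41.8436/60 = 78.697393
  S ⇒ negate
  Lon: degrees = first 3 digits = 60, minutes = 3.0249; 60 + 3.0249/60 = 60.050415
  W ⇒ negate
Point 3:
  φ: 19′ + 12.01″ = 19.20017′; 77 + 19.20017/60 = 77.320003
  N → positive
  Lon: 25° + 7/60 + 51.3/3600 = 25 + 0.116667 + 0.014250 = 25.130917
  W ⇒ negate
Point 4:
  Lat: degrees = first 2 digits = 89, minutes = 13.9944; 89 + 13.9944/60 = 89.233240
  S ⇒ negate
  Lon: degrees = first 3 digits = 178, minutes = 53.40823; 178 + 53.40823/60 = 178.890137
  hemisphere W, so the sign is −
Point 5:
  Lat: 16 + 56.042/60 = 16.934033
  S → negative
  λ: 1 + 19.979/60 = 1.332983
  E ⇒ keep positive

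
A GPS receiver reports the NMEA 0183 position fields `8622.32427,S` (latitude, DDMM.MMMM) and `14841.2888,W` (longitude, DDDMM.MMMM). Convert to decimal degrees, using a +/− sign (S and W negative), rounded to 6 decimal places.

Lat: degrees = first 2 digits = 86, minutes = 22.32427; 86 + 22.32427/60 = 86.3720712
hemisphere S, so the sign is −
Lon: split at 3 digits → 148° and 41.2888′; 148 + 41.2888/60 = 148.6881467
W → negative

-86.372071, -148.688147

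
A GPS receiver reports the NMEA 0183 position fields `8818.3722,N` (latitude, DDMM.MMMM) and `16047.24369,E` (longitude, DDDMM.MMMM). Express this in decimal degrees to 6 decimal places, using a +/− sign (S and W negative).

Lat: split at 2 digits → 88° and 18.3722′; 88 + 18.3722/60 = 88.3062033
N ⇒ keep positive
λ: split at 3 digits → 160° and 47.24369′; 160 + 47.24369/60 = 160.7873948
E ⇒ keep positive

88.306203, 160.787395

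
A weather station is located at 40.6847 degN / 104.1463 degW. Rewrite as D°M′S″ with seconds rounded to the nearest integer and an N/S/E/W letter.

40°41′5″ N, 104°08′47″ W

Lat: 0.684700° → 41.08200′; 0.08200 × 60 = 4.92″
Lon: 0.146300 × 60 = 8.77800′ → 8′, remainder × 60 = 46.68″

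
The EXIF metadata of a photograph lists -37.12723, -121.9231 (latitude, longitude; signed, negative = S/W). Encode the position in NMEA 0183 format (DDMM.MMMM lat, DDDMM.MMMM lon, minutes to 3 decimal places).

Latitude is negative → S; |value| = 37.127230
Latitude: minutes = (37.127230 − 37) × 60 = 7.63380
Longitude is negative → W; |value| = 121.923100
Lon: 121° + 0.923100 × 60 = 121° 55.38600′

3707.634,S / 12155.386,W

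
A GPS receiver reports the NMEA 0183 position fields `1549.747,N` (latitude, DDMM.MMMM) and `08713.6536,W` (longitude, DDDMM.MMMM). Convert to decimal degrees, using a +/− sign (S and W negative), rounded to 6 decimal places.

15.829117, -87.227560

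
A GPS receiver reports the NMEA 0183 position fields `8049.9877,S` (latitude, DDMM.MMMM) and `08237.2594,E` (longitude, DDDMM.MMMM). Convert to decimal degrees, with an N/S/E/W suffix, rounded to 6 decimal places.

80.833128° S, 82.620990° E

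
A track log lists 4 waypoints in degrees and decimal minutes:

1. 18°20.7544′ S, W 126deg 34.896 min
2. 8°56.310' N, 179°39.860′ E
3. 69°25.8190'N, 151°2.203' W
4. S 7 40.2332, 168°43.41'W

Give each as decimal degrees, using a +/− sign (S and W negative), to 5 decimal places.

1. -18.34591, -126.58160
2. 8.93850, 179.66433
3. 69.43032, -151.03672
4. -7.67055, -168.72350

Point 1:
  Latitude: 18 + 20.7544/60 = 18.345907
  hemisphere S, so the sign is −
  Lon: 126 + 34.896/60 = 126.581600
  W ⇒ negate
Point 2:
  Lat: 56.31′ = 0.938500°; total 8.938500
  N ⇒ keep positive
  Longitude: 179 + 39.86/60 = 179.664333
  E → positive
Point 3:
  φ: 69 + 25.819/60 = 69.430317
  N → positive
  λ: 2.203′ = 0.036717°; total 151.036717
  W → negative
Point 4:
  Latitude: 7 + 40.2332/60 = 7.670553
  S → negative
  Lon: 43.41′ = 0.723500°; total 168.723500
  W ⇒ negate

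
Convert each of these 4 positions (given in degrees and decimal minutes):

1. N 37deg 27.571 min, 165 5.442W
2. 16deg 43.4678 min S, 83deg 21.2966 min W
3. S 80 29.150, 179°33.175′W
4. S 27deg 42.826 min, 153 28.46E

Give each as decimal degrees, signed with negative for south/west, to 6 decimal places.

1. 37.459517, -165.090700
2. -16.724463, -83.354943
3. -80.485833, -179.552917
4. -27.713767, 153.474333

Point 1:
  Latitude: 27.571′ = 0.459517°; total 37.4595167
  N → positive
  Longitude: 5.442′ = 0.090700°; total 165.0907000
  W ⇒ negate
Point 2:
  φ: 16 + 43.4678/60 = 16.7244633
  S → negative
  λ: 83 + 21.2966/60 = 83.3549433
  W → negative
Point 3:
  Lat: 29.15′ = 0.485833°; total 80.4858333
  S ⇒ negate
  Lon: 33.175′ = 0.552917°; total 179.5529167
  hemisphere W, so the sign is −
Point 4:
  Latitude: 27 + 42.826/60 = 27.7137667
  S → negative
  Longitude: 28.46′ = 0.474333°; total 153.4743333
  E ⇒ keep positive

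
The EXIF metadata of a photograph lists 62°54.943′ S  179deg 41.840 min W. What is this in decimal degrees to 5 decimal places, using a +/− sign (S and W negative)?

-62.91572, -179.69733

Latitude: 54.943′ = 0.915717°; total 62.915717
S → negative
Longitude: 41.84′ = 0.697333°; total 179.697333
W → negative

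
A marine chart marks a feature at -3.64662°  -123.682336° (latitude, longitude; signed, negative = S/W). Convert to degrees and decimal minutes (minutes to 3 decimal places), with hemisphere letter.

3° 38.797′ S, 123° 40.940′ W

Latitude is negative → S; |value| = 3.646620
Latitude: minutes = (3.646620 − 3) × 60 = 38.79720
Longitude is negative → W; |value| = 123.682336
Longitude: fractional part 0.682336 → 40.94016 minutes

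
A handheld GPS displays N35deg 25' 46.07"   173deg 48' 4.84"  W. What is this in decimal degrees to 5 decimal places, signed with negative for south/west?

35.42946, -173.80134

φ: 25′ + 46.07″ = 25.76783′; 35 + 25.76783/60 = 35.429464
N → positive
Lon: 173° + 48/60 + 4.84/3600 = 173 + 0.800000 + 0.001344 = 173.801344
W → negative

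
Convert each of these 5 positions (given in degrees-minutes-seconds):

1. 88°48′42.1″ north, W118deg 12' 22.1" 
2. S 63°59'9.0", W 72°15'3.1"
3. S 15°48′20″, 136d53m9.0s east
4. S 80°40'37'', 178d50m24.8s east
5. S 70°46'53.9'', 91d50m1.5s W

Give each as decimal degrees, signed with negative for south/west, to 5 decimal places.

1. 88.81169, -118.20614
2. -63.98583, -72.25086
3. -15.80556, 136.88583
4. -80.67694, 178.84022
5. -70.78164, -91.83375

Point 1:
  φ: 88° + 48/60 + 42.1/3600 = 88 + 0.800000 + 0.011694 = 88.811694
  N ⇒ keep positive
  Longitude: 118° + 12/60 + 22.1/3600 = 118 + 0.200000 + 0.006139 = 118.206139
  W → negative
Point 2:
  Latitude: 59′ + 9″ = 59.15000′; 63 + 59.15000/60 = 63.985833
  S → negative
  Longitude: 72 + 15/60 + 3.1/3600 = 72.250861
  W → negative
Point 3:
  Lat: 48′ + 20″ = 48.33333′; 15 + 48.33333/60 = 15.805556
  hemisphere S, so the sign is −
  Lon: 136 + 53/60 + 9/3600 = 136.885833
  E ⇒ keep positive
Point 4:
  Lat: 80 + 40/60 + 37/3600 = 80.676944
  hemisphere S, so the sign is −
  λ: 50′ + 24.8″ = 50.41333′; 178 + 50.41333/60 = 178.840222
  E → positive
Point 5:
  Lat: 70 + 46/60 + 53.9/3600 = 70.781639
  hemisphere S, so the sign is −
  λ: 50′ + 1.5″ = 50.02500′; 91 + 50.02500/60 = 91.833750
  W ⇒ negate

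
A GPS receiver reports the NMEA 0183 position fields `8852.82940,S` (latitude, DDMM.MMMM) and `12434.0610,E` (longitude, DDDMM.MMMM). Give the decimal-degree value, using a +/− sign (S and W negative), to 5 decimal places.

-88.88049, 124.56768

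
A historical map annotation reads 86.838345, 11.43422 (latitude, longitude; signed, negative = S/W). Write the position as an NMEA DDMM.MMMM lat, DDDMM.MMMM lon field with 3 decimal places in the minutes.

8650.301,N / 01126.053,E

Latitude: 86° + 0.838345 × 60 = 86° 50.30070′
Lon: fractional part 0.434220 → 26.05320 minutes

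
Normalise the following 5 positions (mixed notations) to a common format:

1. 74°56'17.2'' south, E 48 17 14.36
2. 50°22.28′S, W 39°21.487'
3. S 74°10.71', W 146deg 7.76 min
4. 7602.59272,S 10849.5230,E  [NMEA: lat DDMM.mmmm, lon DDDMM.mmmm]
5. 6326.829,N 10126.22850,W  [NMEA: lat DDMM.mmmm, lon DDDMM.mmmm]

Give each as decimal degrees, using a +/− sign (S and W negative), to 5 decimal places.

Point 1:
  Latitude: 56′ + 17.2″ = 56.28667′; 74 + 56.28667/60 = 74.938111
  hemisphere S, so the sign is −
  λ: 17′ + 14.36″ = 17.23933′; 48 + 17.23933/60 = 48.287322
  E → positive
Point 2:
  Lat: 22.28′ = 0.371333°; total 50.371333
  hemisphere S, so the sign is −
  Lon: 39 + 21.487/60 = 39.358117
  hemisphere W, so the sign is −
Point 3:
  Latitude: 10.71′ = 0.178500°; total 74.178500
  S ⇒ negate
  Lon: 146 + 7.76/60 = 146.129333
  W → negative
Point 4:
  Latitude: split at 2 digits → 76° and 2.59272′; 76 + 2.59272/60 = 76.043212
  hemisphere S, so the sign is −
  Lon: degrees = first 3 digits = 108, minutes = 49.523; 108 + 49.523/60 = 108.825383
  E → positive
Point 5:
  Latitude: degrees = first 2 digits = 63, minutes = 26.829; 63 + 26.829/60 = 63.447150
  N ⇒ keep positive
  Lon: split at 3 digits → 101° and 26.2285′; 101 + 26.2285/60 = 101.437142
  W ⇒ negate

1. -74.93811, 48.28732
2. -50.37133, -39.35812
3. -74.17850, -146.12933
4. -76.04321, 108.82538
5. 63.44715, -101.43714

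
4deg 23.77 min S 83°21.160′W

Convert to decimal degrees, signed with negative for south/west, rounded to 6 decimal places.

-4.396167, -83.352667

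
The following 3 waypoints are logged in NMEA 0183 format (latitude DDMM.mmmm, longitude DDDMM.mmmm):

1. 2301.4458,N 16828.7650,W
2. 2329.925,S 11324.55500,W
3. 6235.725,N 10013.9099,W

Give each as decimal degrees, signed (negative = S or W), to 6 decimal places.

1. 23.024097, -168.479417
2. -23.498750, -113.409250
3. 62.595417, -100.231832

Point 1:
  Latitude: degrees = first 2 digits = 23, minutes = 1.4458; 23 + 1.4458/60 = 23.0240967
  N ⇒ keep positive
  λ: degrees = first 3 digits = 168, minutes = 28.765; 168 + 28.765/60 = 168.4794167
  hemisphere W, so the sign is −
Point 2:
  φ: split at 2 digits → 23° and 29.925′; 23 + 29.925/60 = 23.4987500
  S → negative
  Longitude: degrees = first 3 digits = 113, minutes = 24.555; 113 + 24.555/60 = 113.4092500
  W → negative
Point 3:
  Latitude: degrees = first 2 digits = 62, minutes = 35.725; 62 + 35.725/60 = 62.5954167
  N → positive
  λ: split at 3 digits → 100° and 13.9099′; 100 + 13.9099/60 = 100.2318317
  W ⇒ negate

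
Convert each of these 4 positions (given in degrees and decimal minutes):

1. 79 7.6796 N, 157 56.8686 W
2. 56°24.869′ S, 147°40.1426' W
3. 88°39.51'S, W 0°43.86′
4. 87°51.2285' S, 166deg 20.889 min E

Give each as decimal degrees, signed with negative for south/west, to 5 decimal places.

Point 1:
  Lat: 7.6796′ = 0.127993°; total 79.127993
  N ⇒ keep positive
  λ: 157 + 56.8686/60 = 157.947810
  W ⇒ negate
Point 2:
  Lat: 56 + 24.869/60 = 56.414483
  S ⇒ negate
  Longitude: 147 + 40.1426/60 = 147.669043
  W → negative
Point 3:
  φ: 88 + 39.51/60 = 88.658500
  S → negative
  Longitude: 43.86′ = 0.731000°; total 0.731000
  hemisphere W, so the sign is −
Point 4:
  Lat: 87 + 51.2285/60 = 87.853808
  hemisphere S, so the sign is −
  λ: 20.889′ = 0.348150°; total 166.348150
  E ⇒ keep positive

1. 79.12799, -157.94781
2. -56.41448, -147.66904
3. -88.65850, -0.73100
4. -87.85381, 166.34815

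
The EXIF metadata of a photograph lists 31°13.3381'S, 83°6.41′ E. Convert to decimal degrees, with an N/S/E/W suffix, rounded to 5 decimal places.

31.22230° S, 83.10683° E

φ: 13.3381′ = 0.222302°; total 31.222302
Lon: 6.41′ = 0.106833°; total 83.106833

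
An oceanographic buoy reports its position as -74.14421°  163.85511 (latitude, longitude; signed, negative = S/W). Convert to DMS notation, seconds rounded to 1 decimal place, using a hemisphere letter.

74°08′39.2″ S, 163°51′18.4″ E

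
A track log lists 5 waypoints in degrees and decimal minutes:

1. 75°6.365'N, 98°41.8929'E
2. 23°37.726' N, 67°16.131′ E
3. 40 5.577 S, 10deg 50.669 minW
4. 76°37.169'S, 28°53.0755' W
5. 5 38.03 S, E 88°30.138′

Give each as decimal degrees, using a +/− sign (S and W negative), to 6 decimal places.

1. 75.106083, 98.698215
2. 23.628767, 67.268850
3. -40.092950, -10.844483
4. -76.619483, -28.884592
5. -5.633833, 88.502300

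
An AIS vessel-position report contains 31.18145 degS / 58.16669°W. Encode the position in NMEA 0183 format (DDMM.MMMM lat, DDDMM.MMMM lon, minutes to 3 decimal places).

3110.887,S / 05810.001,W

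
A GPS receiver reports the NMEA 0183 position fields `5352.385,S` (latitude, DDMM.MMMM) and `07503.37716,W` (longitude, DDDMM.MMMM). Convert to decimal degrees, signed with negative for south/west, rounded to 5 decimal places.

Lat: degrees = first 2 digits = 53, minutes = 52.385; 53 + 52.385/60 = 53.873083
S ⇒ negate
λ: split at 3 digits → 075° and 3.37716′; 75 + 3.37716/60 = 75.056286
W ⇒ negate

-53.87308, -75.05629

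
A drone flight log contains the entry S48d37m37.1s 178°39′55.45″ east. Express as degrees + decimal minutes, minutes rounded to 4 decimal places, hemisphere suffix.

Lat: 37 + 37.1/60 = 37.618333′
λ: seconds/60 = 0.92417; minutes = 39 + 0.92417 = 39.924167

48° 37.6183′ S, 178° 39.9242′ E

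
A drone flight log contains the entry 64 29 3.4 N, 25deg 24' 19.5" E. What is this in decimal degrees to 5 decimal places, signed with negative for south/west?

64.48428, 25.40542

Latitude: 64 + 29/60 + 3.4/3600 = 64.484278
N → positive
Longitude: 24′ + 19.5″ = 24.32500′; 25 + 24.32500/60 = 25.405417
E ⇒ keep positive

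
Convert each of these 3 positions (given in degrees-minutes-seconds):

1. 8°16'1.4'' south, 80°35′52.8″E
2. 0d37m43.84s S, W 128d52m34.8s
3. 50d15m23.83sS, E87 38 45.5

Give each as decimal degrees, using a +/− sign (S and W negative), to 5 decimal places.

Point 1:
  φ: 8 + 16/60 + 1.4/3600 = 8.267056
  S ⇒ negate
  λ: 80° + 35/60 + 52.8/3600 = 80 + 0.583333 + 0.014667 = 80.598000
  E ⇒ keep positive
Point 2:
  φ: 0° + 37/60 + 43.84/3600 = 0 + 0.616667 + 0.012178 = 0.628844
  S → negative
  Longitude: 52′ + 34.8″ = 52.58000′; 128 + 52.58000/60 = 128.876333
  W → negative
Point 3:
  Latitude: 50 + 15/60 + 23.83/3600 = 50.256619
  hemisphere S, so the sign is −
  Lon: 38′ + 45.5″ = 38.75833′; 87 + 38.75833/60 = 87.645972
  E ⇒ keep positive

1. -8.26706, 80.59800
2. -0.62884, -128.87633
3. -50.25662, 87.64597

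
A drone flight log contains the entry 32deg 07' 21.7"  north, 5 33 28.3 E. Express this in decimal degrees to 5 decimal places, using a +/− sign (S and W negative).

32.12269, 5.55786

Latitude: 32° + 7/60 + 21.7/3600 = 32 + 0.116667 + 0.006028 = 32.122694
N → positive
λ: 5° + 33/60 + 28.3/3600 = 5 + 0.550000 + 0.007861 = 5.557861
E → positive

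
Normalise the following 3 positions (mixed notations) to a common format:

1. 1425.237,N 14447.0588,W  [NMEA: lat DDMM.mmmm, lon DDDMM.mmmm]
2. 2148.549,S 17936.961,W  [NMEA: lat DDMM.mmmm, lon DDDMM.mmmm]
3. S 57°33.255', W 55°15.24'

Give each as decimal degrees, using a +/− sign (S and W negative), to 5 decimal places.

1. 14.42062, -144.78431
2. -21.80915, -179.61602
3. -57.55425, -55.25400

Point 1:
  Lat: split at 2 digits → 14° and 25.237′; 14 + 25.237/60 = 14.420617
  N → positive
  Lon: split at 3 digits → 144° and 47.0588′; 144 + 47.0588/60 = 144.784313
  W → negative
Point 2:
  Lat: degrees = first 2 digits = 21, minutes = 48.549; 21 + 48.549/60 = 21.809150
  hemisphere S, so the sign is −
  Longitude: split at 3 digits → 179° and 36.961′; 179 + 36.961/60 = 179.616017
  W → negative
Point 3:
  φ: 57 + 33.255/60 = 57.554250
  S ⇒ negate
  Lon: 15.24′ = 0.254000°; total 55.254000
  W ⇒ negate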